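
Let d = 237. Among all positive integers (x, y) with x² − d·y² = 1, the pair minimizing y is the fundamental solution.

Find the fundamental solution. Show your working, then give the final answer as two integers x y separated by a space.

d=237: √d = [15; 2,1,1,7,10,7,1,1,2,30] (ℓ=10, even), read p_9/q_9
a_0=15:  p_0=15·1+0=15,  q_0=15·0+1=1
…
a_3=1:  p_3=1·46+31=77,  q_3=1·3+2=5
a_4=7:  p_4=7·77+46=585,  q_4=7·5+3=38
a_5=10:  p_5=10·585+77=5927,  q_5=10·38+5=385
a_6=7:  p_6=7·5927+585=42074,  q_6=7·385+38=2733
a_7=1:  p_7=1·42074+5927=48001,  q_7=1·2733+385=3118
a_8=1:  p_8=1·48001+42074=90075,  q_8=1·3118+2733=5851
a_9=2:  p_9=2·90075+48001=228151,  q_9=2·5851+3118=14820
→ (228151, 14820).  Check: 228151²=52052878801, 237·14820²=52052878800, difference 1.

228151 14820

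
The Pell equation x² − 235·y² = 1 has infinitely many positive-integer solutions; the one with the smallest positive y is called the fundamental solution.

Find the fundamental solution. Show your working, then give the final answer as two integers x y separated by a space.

46 3

√235 = [15; 3,30, …], period ℓ=2 (even) → k=1
a_0=15:  p_0=15·1+0=15,  q_0=15·0+1=1
a_1=3:  p_1=3·15+1=46,  q_1=3·1+0=3
→ (46, 3).  Check: 46²=2116, 235·3²=2115, difference 1.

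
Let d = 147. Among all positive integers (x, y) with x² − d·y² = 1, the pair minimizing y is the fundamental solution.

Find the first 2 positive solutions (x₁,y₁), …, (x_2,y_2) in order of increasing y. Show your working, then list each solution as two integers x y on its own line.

97 8
18817 1552

√147 = [12; 8,24, …], period ℓ=2 (even) → k=1
step 0: (12, 1)  from 12·(1,0) + (0,1)
step 1: (97, 8)  from 8·(12,1) + (1,0)
(x₁, y₁) = (97, 8);  97² − 147·8² = 1 ✓
k=2:  x_2 = 97·97+147·8·8 = 18817,  y_2 = 97·8+8·97 = 1552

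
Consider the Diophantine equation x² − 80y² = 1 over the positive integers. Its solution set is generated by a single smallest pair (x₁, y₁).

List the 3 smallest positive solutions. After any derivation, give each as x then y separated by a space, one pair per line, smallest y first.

√80 = [8; 1,16, …], period ℓ=2 (even) → k=1
k=0  a_k=8  p_k/q_k = 8/1
k=1  a_k=1  p_k/q_k = 9/1
fundamental: x₁=9, y₁=1  (since 81 − 80·1 = 1)
n=2: (9,1)∘(9,1) = (9·9+80·1·1, 9·1+1·9) = (161,18)
n=3: (161,18)∘(9,1) = (9·161+80·1·18, 9·18+1·161) = (2889,323)

9 1
161 18
2889 323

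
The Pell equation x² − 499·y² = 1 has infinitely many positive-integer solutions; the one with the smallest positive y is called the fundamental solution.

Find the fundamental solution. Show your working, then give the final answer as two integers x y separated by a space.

√499 → a₀=22, period (2,1,21,1,2,44); ℓ=6 even so k=5
k=0  a_k=22  p_k/q_k = 22/1
…
k=2  a_k=1  p_k/q_k = 67/3
…
k=4  a_k=1  p_k/q_k = 1519/68
k=5  a_k=2  p_k/q_k = 4490/201
(x₁, y₁) = (4490, 201);  4490² − 499·201² = 1 ✓

4490 201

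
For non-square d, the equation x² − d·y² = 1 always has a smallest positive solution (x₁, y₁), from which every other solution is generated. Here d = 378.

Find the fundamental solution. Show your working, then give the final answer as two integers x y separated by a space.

8749 450

√378 = [19; 2,3,1,4,1,3,2,38, …], period ℓ=8 (even) → k=7
a_0=19:  p_0=19·1+0=19,  q_0=19·0+1=1
a_1=2:  p_1=2·19+1=39,  q_1=2·1+0=2
a_2=3:  p_2=3·39+19=136,  q_2=3·2+1=7
…
a_4=4:  p_4=4·175+136=836,  q_4=4·9+7=43
…
a_6=3:  p_6=3·1011+836=3869,  q_6=3·52+43=199
a_7=2:  p_7=2·3869+1011=8749,  q_7=2·199+52=450
(x₁, y₁) = (8749, 450);  8749² − 378·450² = 1 ✓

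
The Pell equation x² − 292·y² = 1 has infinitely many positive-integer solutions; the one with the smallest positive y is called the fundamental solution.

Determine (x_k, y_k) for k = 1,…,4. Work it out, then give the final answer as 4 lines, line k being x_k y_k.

2281249 133500
10408194000001 609093483000
47487364308614281249 2778987798000400500
216661004683313632776000001 12679126270400622186966000

[17; 11,2,1,3,8,3,1,2,11,34] for √292; ℓ=10 ⇒ convergent index 9
i=0: a=17 ⇒ p=17, q=1
i=1: a=11 ⇒ p=188, q=11
…
i=3: a=1 ⇒ p=581, q=34
i=4: a=3 ⇒ p=2136, q=125
i=5: a=8 ⇒ p=17669, q=1034
i=6: a=3 ⇒ p=55143, q=3227
i=7: a=1 ⇒ p=72812, q=4261
i=8: a=2 ⇒ p=200767, q=11749
i=9: a=11 ⇒ p=2281249, q=133500
(x₁, y₁) = (2281249, 133500);  2281249² − 292·133500² = 1 ✓
k=2:  x_2 = 2281249·2281249+292·133500·133500 = 10408194000001,  y_2 = 2281249·133500+133500·2281249 = 609093483000
k=3:  x_3 = 2281249·10408194000001+292·133500·609093483000 = 47487364308614281249,  y_3 = 2281249·609093483000+133500·10408194000001 = 2778987798000400500
k=4:  x_4 = 2281249·47487364308614281249+292·133500·2778987798000400500 = 216661004683313632776000001,  y_4 = 2281249·2778987798000400500+133500·47487364308614281249 = 12679126270400622186966000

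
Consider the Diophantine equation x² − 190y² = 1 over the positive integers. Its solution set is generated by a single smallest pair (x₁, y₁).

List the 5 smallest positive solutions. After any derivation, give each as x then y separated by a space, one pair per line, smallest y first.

√190 = [13; 1,3,1,1,1,…,3,1,26, …], period ℓ=14 (even) → k=13
k=0  a_k=13  p_k/q_k = 13/1
…
k=4  a_k=1  p_k/q_k = 124/9
k=5  a_k=1  p_k/q_k = 193/14
…
k=7  a_k=2  p_k/q_k = 1213/88
k=8  a_k=2  p_k/q_k = 2936/213
…
k=12  a_k=3  p_k/q_k = 40787/2959
k=13  a_k=1  p_k/q_k = 52021/3774
(x₁, y₁) = (52021, 3774);  52021² − 190·3774² = 1 ✓
n=2: (52021,3774)∘(52021,3774) = (52021·52021+190·3774·3774, 52021·3774+3774·52021) = (5412368881,392654508)
n=3: (5412368881,392654508)∘(52021,3774) = (52021·5412368881+190·3774·392654508, 52021·392654508+3774·5412368881) = (563113683064981,40852560317562)
n=4: (563113683064981,40852560317562)∘(52021,3774) = (52021·563113683064981+190·3774·40852560317562, 52021·40852560317562+3774·563113683064981) = (58587473808034384321,4250382080167131096)
n=5: (58587473808034384321,4250382080167131096)∘(52021,3774) = (52021·58587473808034384321+190·3774·4250382080167131096, 52021·4250382080167131096+3774·58587473808034384321) = (6095557949372399730460501,442218252343896093172470)

52021 3774
5412368881 392654508
563113683064981 40852560317562
58587473808034384321 4250382080167131096
6095557949372399730460501 442218252343896093172470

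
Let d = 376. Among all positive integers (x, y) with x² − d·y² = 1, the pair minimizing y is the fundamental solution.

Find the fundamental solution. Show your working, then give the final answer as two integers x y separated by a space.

2143295 110532

[19; 2,1,1,3,1,…,1,2,38] for √376; ℓ=16 ⇒ convergent index 15
k=0  a_k=19  p_k/q_k = 19/1
…
k=5  a_k=1  p_k/q_k = 446/23
…
k=9  a_k=2  p_k/q_k = 28834/1487
…
k=11  a_k=1  p_k/q_k = 99455/5129
k=12  a_k=3  p_k/q_k = 368986/19029
…
k=14  a_k=1  p_k/q_k = 837427/43187
k=15  a_k=2  p_k/q_k = 2143295/110532
fundamental: x₁=2143295, y₁=110532  (since 4593713457025 − 376·12217323024 = 1)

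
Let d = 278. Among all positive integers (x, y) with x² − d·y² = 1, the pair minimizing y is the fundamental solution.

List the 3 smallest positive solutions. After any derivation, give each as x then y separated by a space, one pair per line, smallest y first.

2501 150
12510001 750300
62575022501 3753000450

[16; 1,2,16,2,1,32] for √278; ℓ=6 ⇒ convergent index 5
i=0: a=16 ⇒ p=16, q=1
i=1: a=1 ⇒ p=17, q=1
i=2: a=2 ⇒ p=50, q=3
…
i=4: a=2 ⇒ p=1684, q=101
i=5: a=1 ⇒ p=2501, q=150
(x₁, y₁) = (2501, 150);  2501² − 278·150² = 1 ✓
(x_2, y_2) = (2501·2501 + 278·150·150, 2501·150 + 150·2501) = (12510001, 750300)
(x_3, y_3) = (2501·12510001 + 278·150·750300, 2501·750300 + 150·12510001) = (62575022501, 3753000450)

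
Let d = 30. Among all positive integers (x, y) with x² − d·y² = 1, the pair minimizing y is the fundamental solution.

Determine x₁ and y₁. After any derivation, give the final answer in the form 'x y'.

√30 = [5; 2,10, …], period ℓ=2 (even) → k=1
a_0=5:  p_0=5·1+0=5,  q_0=5·0+1=1
a_1=2:  p_1=2·5+1=11,  q_1=2·1+0=2
→ (11, 2).  Check: 11²=121, 30·2²=120, difference 1.

11 2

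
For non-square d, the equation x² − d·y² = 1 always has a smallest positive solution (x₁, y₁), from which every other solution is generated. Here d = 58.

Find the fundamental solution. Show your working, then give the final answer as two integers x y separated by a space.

19603 2574

[7; 1,1,1,1,1,1,14] for √58; ℓ=7 ⇒ convergent index 13
a_0=7:  p_0=7·1+0=7,  q_0=7·0+1=1
a_1=1:  p_1=1·7+1=8,  q_1=1·1+0=1
a_2=1:  p_2=1·8+7=15,  q_2=1·1+1=2
a_3=1:  p_3=1·15+8=23,  q_3=1·2+1=3
…
a_5=1:  p_5=1·38+23=61,  q_5=1·5+3=8
a_6=1:  p_6=1·61+38=99,  q_6=1·8+5=13
a_7=14:  p_7=14·99+61=1447,  q_7=14·13+8=190
a_8=1:  p_8=1·1447+99=1546,  q_8=1·190+13=203
a_9=1:  p_9=1·1546+1447=2993,  q_9=1·203+190=393
a_10=1:  p_10=1·2993+1546=4539,  q_10=1·393+203=596
a_11=1:  p_11=1·4539+2993=7532,  q_11=1·596+393=989
a_12=1:  p_12=1·7532+4539=12071,  q_12=1·989+596=1585
a_13=1:  p_13=1·12071+7532=19603,  q_13=1·1585+989=2574
fundamental: x₁=19603, y₁=2574  (since 384277609 − 58·6625476 = 1)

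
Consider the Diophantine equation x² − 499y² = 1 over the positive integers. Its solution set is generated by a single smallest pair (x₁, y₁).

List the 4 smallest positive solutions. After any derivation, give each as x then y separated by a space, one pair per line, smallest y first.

d=499: √d = [22; 2,1,21,1,2,44] (ℓ=6, even), read p_5/q_5
i=0: a=22 ⇒ p=22, q=1
i=1: a=2 ⇒ p=45, q=2
…
i=4: a=1 ⇒ p=1519, q=68
i=5: a=2 ⇒ p=4490, q=201
fundamental: x₁=4490, y₁=201  (since 20160100 − 499·40401 = 1)
n=2: (4490,201)∘(4490,201) = (4490·4490+499·201·201, 4490·201+201·4490) = (40320199,1804980)
n=3: (40320199,1804980)∘(4490,201) = (4490·40320199+499·201·1804980, 4490·1804980+201·40320199) = (362075382530,16208720199)
n=4: (362075382530,16208720199)∘(4490,201) = (4490·362075382530+499·201·16208720199, 4490·16208720199+201·362075382530) = (3251436894799201,145554305582040)

4490 201
40320199 1804980
362075382530 16208720199
3251436894799201 145554305582040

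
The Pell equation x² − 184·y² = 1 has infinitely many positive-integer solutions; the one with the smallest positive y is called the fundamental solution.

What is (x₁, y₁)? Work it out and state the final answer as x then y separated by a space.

24335 1794

d=184: √d = [13; 1,1,3,2,1,2,1,2,3,1,1,26] (ℓ=12, even), read p_11/q_11
step 0: (13, 1)  from 13·(1,0) + (0,1)
…
step 3: (95, 7)  from 3·(27,2) + (14,1)
…
step 9: (10594, 781)  from 3·(3147,232) + (1153,85)
step 10: (13741, 1013)  from 1·(10594,781) + (3147,232)
step 11: (24335, 1794)  from 1·(13741,1013) + (10594,781)
→ (24335, 1794).  Check: 24335²=592192225, 184·1794²=592192224, difference 1.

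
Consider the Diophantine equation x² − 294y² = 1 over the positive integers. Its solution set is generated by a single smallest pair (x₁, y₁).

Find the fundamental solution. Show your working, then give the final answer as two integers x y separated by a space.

√294 → a₀=17, period (6,1,4,1,6,34); ℓ=6 even so k=5
a_0=17:  p_0=17·1+0=17,  q_0=17·0+1=1
…
a_2=1:  p_2=1·103+17=120,  q_2=1·6+1=7
a_3=4:  p_3=4·120+103=583,  q_3=4·7+6=34
a_4=1:  p_4=1·583+120=703,  q_4=1·34+7=41
a_5=6:  p_5=6·703+583=4801,  q_5=6·41+34=280
(x₁, y₁) = (4801, 280);  4801² − 294·280² = 1 ✓

4801 280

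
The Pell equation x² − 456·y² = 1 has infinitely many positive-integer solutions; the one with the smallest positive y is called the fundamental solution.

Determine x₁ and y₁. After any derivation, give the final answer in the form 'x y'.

√456 → a₀=21, period (2,1,4,1,2,42); ℓ=6 even so k=5
step 0: (21, 1)  from 21·(1,0) + (0,1)
step 1: (43, 2)  from 2·(21,1) + (1,0)
step 2: (64, 3)  from 1·(43,2) + (21,1)
step 3: (299, 14)  from 4·(64,3) + (43,2)
step 4: (363, 17)  from 1·(299,14) + (64,3)
step 5: (1025, 48)  from 2·(363,17) + (299,14)
(x₁, y₁) = (1025, 48);  1025² − 456·48² = 1 ✓

1025 48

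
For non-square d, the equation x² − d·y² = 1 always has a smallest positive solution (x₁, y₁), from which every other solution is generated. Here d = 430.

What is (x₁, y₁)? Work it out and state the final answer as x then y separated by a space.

d=430: √d = [20; 1,2,1,3,1,…,2,1,40] (ℓ=14, even), read p_13/q_13
k=0  a_k=20  p_k/q_k = 20/1
k=1  a_k=1  p_k/q_k = 21/1
…
k=6  a_k=6  p_k/q_k = 2675/129
k=7  a_k=8  p_k/q_k = 21794/1051
…
k=10  a_k=3  p_k/q_k = 599138/28893
k=11  a_k=1  p_k/q_k = 754371/36379
k=12  a_k=2  p_k/q_k = 2107880/101651
k=13  a_k=1  p_k/q_k = 2862251/138030
→ (2862251, 138030).  Check: 2862251²=8192480787001, 430·138030²=8192480787000, difference 1.

2862251 138030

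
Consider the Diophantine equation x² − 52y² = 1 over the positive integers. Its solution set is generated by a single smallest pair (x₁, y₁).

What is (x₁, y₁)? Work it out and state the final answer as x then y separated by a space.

649 90

d=52: √d = [7; 4,1,2,1,4,14] (ℓ=6, even), read p_5/q_5
a_0=7:  p_0=7·1+0=7,  q_0=7·0+1=1
…
a_4=1:  p_4=1·101+36=137,  q_4=1·14+5=19
a_5=4:  p_5=4·137+101=649,  q_5=4·19+14=90
→ (649, 90).  Check: 649²=421201, 52·90²=421200, difference 1.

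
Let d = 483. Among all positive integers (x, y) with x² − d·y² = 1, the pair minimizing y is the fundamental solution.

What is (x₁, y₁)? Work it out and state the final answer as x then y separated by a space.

22 1

d=483: √d = [21; 1,42] (ℓ=2, even), read p_1/q_1
k=0  a_k=21  p_k/q_k = 21/1
k=1  a_k=1  p_k/q_k = 22/1
(x₁, y₁) = (22, 1);  22² − 483·1² = 1 ✓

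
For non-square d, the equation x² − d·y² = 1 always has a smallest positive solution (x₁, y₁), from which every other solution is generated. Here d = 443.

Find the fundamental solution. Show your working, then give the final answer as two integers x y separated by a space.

442 21

√443 → a₀=21, period (21,42); ℓ=2 even so k=1
k=0  a_k=21  p_k/q_k = 21/1
k=1  a_k=21  p_k/q_k = 442/21
(x₁, y₁) = (442, 21);  442² − 443·21² = 1 ✓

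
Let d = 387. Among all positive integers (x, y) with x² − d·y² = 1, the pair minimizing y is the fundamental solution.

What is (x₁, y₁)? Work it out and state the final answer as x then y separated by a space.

3482 177

d=387: √d = [19; 1,2,19,2,1,38] (ℓ=6, even), read p_5/q_5
a_0=19:  p_0=19·1+0=19,  q_0=19·0+1=1
…
a_2=2:  p_2=2·20+19=59,  q_2=2·1+1=3
a_3=19:  p_3=19·59+20=1141,  q_3=19·3+1=58
a_4=2:  p_4=2·1141+59=2341,  q_4=2·58+3=119
a_5=1:  p_5=1·2341+1141=3482,  q_5=1·119+58=177
fundamental: x₁=3482, y₁=177  (since 12124324 − 387·31329 = 1)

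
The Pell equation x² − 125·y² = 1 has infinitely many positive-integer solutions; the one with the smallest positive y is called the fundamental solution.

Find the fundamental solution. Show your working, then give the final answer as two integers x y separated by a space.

√125 = [11; 5,1,1,5,22, …], period ℓ=5 (odd) → k=9
step 0: (11, 1)  from 11·(1,0) + (0,1)
step 1: (56, 5)  from 5·(11,1) + (1,0)
step 2: (67, 6)  from 1·(56,5) + (11,1)
step 3: (123, 11)  from 1·(67,6) + (56,5)
step 4: (682, 61)  from 5·(123,11) + (67,6)
step 5: (15127, 1353)  from 22·(682,61) + (123,11)
…
step 7: (91444, 8179)  from 1·(76317,6826) + (15127,1353)
step 8: (167761, 15005)  from 1·(91444,8179) + (76317,6826)
step 9: (930249, 83204)  from 5·(167761,15005) + (91444,8179)
fundamental: x₁=930249, y₁=83204  (since 865363202001 − 125·6922905616 = 1)

930249 83204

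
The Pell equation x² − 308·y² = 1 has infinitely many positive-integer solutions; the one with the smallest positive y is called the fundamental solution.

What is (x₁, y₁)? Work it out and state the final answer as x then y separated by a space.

351 20

[17; 1,1,4,1,1,34] for √308; ℓ=6 ⇒ convergent index 5
i=0: a=17 ⇒ p=17, q=1
…
i=2: a=1 ⇒ p=35, q=2
i=3: a=4 ⇒ p=158, q=9
i=4: a=1 ⇒ p=193, q=11
i=5: a=1 ⇒ p=351, q=20
fundamental: x₁=351, y₁=20  (since 123201 − 308·400 = 1)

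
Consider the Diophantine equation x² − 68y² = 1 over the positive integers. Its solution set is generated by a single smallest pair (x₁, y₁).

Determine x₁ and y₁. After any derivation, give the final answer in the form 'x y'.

d=68: √d = [8; 4,16] (ℓ=2, even), read p_1/q_1
a_0=8:  p_0=8·1+0=8,  q_0=8·0+1=1
a_1=4:  p_1=4·8+1=33,  q_1=4·1+0=4
(x₁, y₁) = (33, 4);  33² − 68·4² = 1 ✓

33 4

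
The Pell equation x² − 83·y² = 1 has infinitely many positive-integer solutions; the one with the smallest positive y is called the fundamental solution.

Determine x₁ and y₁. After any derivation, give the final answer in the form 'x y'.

82 9

√83 → a₀=9, period (9,18); ℓ=2 even so k=1
step 0: (9, 1)  from 9·(1,0) + (0,1)
step 1: (82, 9)  from 9·(9,1) + (1,0)
(x₁, y₁) = (82, 9);  82² − 83·9² = 1 ✓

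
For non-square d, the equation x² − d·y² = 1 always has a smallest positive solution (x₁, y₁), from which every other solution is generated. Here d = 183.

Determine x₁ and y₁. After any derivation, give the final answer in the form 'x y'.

487 36

√183 = [13; 1,1,8,1,1,26, …], period ℓ=6 (even) → k=5
k=0  a_k=13  p_k/q_k = 13/1
…
k=2  a_k=1  p_k/q_k = 27/2
k=3  a_k=8  p_k/q_k = 230/17
k=4  a_k=1  p_k/q_k = 257/19
k=5  a_k=1  p_k/q_k = 487/36
(x₁, y₁) = (487, 36);  487² − 183·36² = 1 ✓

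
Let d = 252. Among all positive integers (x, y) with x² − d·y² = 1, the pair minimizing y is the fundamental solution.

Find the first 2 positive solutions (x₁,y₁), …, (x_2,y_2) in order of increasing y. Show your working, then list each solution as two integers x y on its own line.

√252 = [15; 1,6,1,30, …], period ℓ=4 (even) → k=3
i=0: a=15 ⇒ p=15, q=1
…
i=2: a=6 ⇒ p=111, q=7
i=3: a=1 ⇒ p=127, q=8
(x₁, y₁) = (127, 8);  127² − 252·8² = 1 ✓
n=2: (127,8)∘(127,8) = (127·127+252·8·8, 127·8+8·127) = (32257,2032)

127 8
32257 2032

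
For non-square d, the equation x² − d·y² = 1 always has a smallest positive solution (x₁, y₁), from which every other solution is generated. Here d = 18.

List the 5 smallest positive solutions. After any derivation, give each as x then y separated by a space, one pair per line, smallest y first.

[4; 4,8] for √18; ℓ=2 ⇒ convergent index 1
a_0=4:  p_0=4·1+0=4,  q_0=4·0+1=1
a_1=4:  p_1=4·4+1=17,  q_1=4·1+0=4
→ (17, 4).  Check: 17²=289, 18·4²=288, difference 1.
n=2: (17,4)∘(17,4) = (17·17+18·4·4, 17·4+4·17) = (577,136)
n=3: (577,136)∘(17,4) = (17·577+18·4·136, 17·136+4·577) = (19601,4620)
n=4: (19601,4620)∘(17,4) = (17·19601+18·4·4620, 17·4620+4·19601) = (665857,156944)
n=5: (665857,156944)∘(17,4) = (17·665857+18·4·156944, 17·156944+4·665857) = (22619537,5331476)

17 4
577 136
19601 4620
665857 156944
22619537 5331476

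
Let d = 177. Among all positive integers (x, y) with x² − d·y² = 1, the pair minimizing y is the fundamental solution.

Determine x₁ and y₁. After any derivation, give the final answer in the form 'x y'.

√177 = [13; 3,3,2,8,2,3,3,26, …], period ℓ=8 (even) → k=7
a_0=13:  p_0=13·1+0=13,  q_0=13·0+1=1
…
a_3=2:  p_3=2·133+40=306,  q_3=2·10+3=23
…
a_6=3:  p_6=3·5468+2581=18985,  q_6=3·411+194=1427
a_7=3:  p_7=3·18985+5468=62423,  q_7=3·1427+411=4692
(x₁, y₁) = (62423, 4692);  62423² − 177·4692² = 1 ✓

62423 4692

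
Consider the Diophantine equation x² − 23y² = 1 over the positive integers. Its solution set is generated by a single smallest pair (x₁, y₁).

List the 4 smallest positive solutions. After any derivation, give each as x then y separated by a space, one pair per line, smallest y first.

[4; 1,3,1,8] for √23; ℓ=4 ⇒ convergent index 3
k=0  a_k=4  p_k/q_k = 4/1
k=1  a_k=1  p_k/q_k = 5/1
k=2  a_k=3  p_k/q_k = 19/4
k=3  a_k=1  p_k/q_k = 24/5
fundamental: x₁=24, y₁=5  (since 576 − 23·25 = 1)
(24+5√23)^2 = 1151 + 240√23
(24+5√23)^3 = 55224 + 11515√23
(24+5√23)^4 = 2649601 + 552480√23

24 5
1151 240
55224 11515
2649601 552480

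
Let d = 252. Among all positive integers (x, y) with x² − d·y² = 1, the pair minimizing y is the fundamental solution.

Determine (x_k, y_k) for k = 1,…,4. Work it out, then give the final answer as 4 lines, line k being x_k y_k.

127 8
32257 2032
8193151 516120
2081028097 131092448

[15; 1,6,1,30] for √252; ℓ=4 ⇒ convergent index 3
step 0: (15, 1)  from 15·(1,0) + (0,1)
…
step 2: (111, 7)  from 6·(16,1) + (15,1)
step 3: (127, 8)  from 1·(111,7) + (16,1)
fundamental: x₁=127, y₁=8  (since 16129 − 252·64 = 1)
k=2:  x_2 = 127·127+252·8·8 = 32257,  y_2 = 127·8+8·127 = 2032
k=3:  x_3 = 127·32257+252·8·2032 = 8193151,  y_3 = 127·2032+8·32257 = 516120
k=4:  x_4 = 127·8193151+252·8·516120 = 2081028097,  y_4 = 127·516120+8·8193151 = 131092448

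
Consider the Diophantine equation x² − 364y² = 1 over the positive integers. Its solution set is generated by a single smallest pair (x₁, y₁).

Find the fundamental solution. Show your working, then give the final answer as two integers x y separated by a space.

4954951 259710

√364 → a₀=19, period (12,1,2,3,1,8,1,3,2,1,12,38); ℓ=12 even so k=11
a_0=19:  p_0=19·1+0=19,  q_0=19·0+1=1
…
a_2=1:  p_2=1·229+19=248,  q_2=1·12+1=13
…
a_5=1:  p_5=1·2423+725=3148,  q_5=1·127+38=165
a_6=8:  p_6=8·3148+2423=27607,  q_6=8·165+127=1447
a_7=1:  p_7=1·27607+3148=30755,  q_7=1·1447+165=1612
a_8=3:  p_8=3·30755+27607=119872,  q_8=3·1612+1447=6283
a_9=2:  p_9=2·119872+30755=270499,  q_9=2·6283+1612=14178
a_10=1:  p_10=1·270499+119872=390371,  q_10=1·14178+6283=20461
a_11=12:  p_11=12·390371+270499=4954951,  q_11=12·20461+14178=259710
fundamental: x₁=4954951, y₁=259710  (since 24551539412401 − 364·67449284100 = 1)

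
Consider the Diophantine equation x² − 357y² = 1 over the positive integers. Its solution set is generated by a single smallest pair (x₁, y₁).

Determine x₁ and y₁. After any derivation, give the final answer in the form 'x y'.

√357 → a₀=18, period (1,8,2,8,1,36); ℓ=6 even so k=5
k=0  a_k=18  p_k/q_k = 18/1
k=1  a_k=1  p_k/q_k = 19/1
…
k=3  a_k=2  p_k/q_k = 359/19
k=4  a_k=8  p_k/q_k = 3042/161
k=5  a_k=1  p_k/q_k = 3401/180
(x₁, y₁) = (3401, 180);  3401² − 357·180² = 1 ✓

3401 180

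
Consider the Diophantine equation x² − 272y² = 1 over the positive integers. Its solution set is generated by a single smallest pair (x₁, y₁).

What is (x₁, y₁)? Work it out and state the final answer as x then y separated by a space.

√272 → a₀=16, period (2,32); ℓ=2 even so k=1
i=0: a=16 ⇒ p=16, q=1
i=1: a=2 ⇒ p=33, q=2
fundamental: x₁=33, y₁=2  (since 1089 − 272·4 = 1)

33 2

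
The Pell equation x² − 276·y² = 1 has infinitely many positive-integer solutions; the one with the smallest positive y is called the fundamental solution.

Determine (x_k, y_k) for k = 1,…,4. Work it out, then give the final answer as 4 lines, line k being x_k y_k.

7775 468
120901249 7277400
1880014414175 113163569532
29234224019520001 1759693498945200

d=276: √d = [16; 1,1,1,1,2,2,2,1,1,1,1,32] (ℓ=12, even), read p_11/q_11
k=0  a_k=16  p_k/q_k = 16/1
k=1  a_k=1  p_k/q_k = 17/1
…
k=3  a_k=1  p_k/q_k = 50/3
…
k=5  a_k=2  p_k/q_k = 216/13
k=6  a_k=2  p_k/q_k = 515/31
k=7  a_k=2  p_k/q_k = 1246/75
k=8  a_k=1  p_k/q_k = 1761/106
…
k=10  a_k=1  p_k/q_k = 4768/287
k=11  a_k=1  p_k/q_k = 7775/468
→ (7775, 468).  Check: 7775²=60450625, 276·468²=60450624, difference 1.
k=2:  x_2 = 7775·7775+276·468·468 = 120901249,  y_2 = 7775·468+468·7775 = 7277400
k=3:  x_3 = 7775·120901249+276·468·7277400 = 1880014414175,  y_3 = 7775·7277400+468·120901249 = 113163569532
k=4:  x_4 = 7775·1880014414175+276·468·113163569532 = 29234224019520001,  y_4 = 7775·113163569532+468·1880014414175 = 1759693498945200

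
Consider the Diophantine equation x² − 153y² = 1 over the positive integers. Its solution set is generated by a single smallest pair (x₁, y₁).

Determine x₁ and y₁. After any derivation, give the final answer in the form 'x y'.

2177 176

√153 → a₀=12, period (2,1,2,2,2,1,2,24); ℓ=8 even so k=7
step 0: (12, 1)  from 12·(1,0) + (0,1)
…
step 6: (804, 65)  from 1·(569,46) + (235,19)
step 7: (2177, 176)  from 2·(804,65) + (569,46)
(x₁, y₁) = (2177, 176);  2177² − 153·176² = 1 ✓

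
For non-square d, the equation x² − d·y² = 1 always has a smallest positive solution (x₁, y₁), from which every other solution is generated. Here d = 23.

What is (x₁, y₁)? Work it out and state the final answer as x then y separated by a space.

d=23: √d = [4; 1,3,1,8] (ℓ=4, even), read p_3/q_3
step 0: (4, 1)  from 4·(1,0) + (0,1)
…
step 2: (19, 4)  from 3·(5,1) + (4,1)
step 3: (24, 5)  from 1·(19,4) + (5,1)
→ (24, 5).  Check: 24²=576, 23·5²=575, difference 1.

24 5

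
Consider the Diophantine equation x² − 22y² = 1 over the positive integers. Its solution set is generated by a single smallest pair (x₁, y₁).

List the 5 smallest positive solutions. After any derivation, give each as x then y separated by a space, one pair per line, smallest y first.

√22 → a₀=4, period (1,2,4,2,1,8); ℓ=6 even so k=5
i=0: a=4 ⇒ p=4, q=1
i=1: a=1 ⇒ p=5, q=1
i=2: a=2 ⇒ p=14, q=3
i=3: a=4 ⇒ p=61, q=13
i=4: a=2 ⇒ p=136, q=29
i=5: a=1 ⇒ p=197, q=42
→ (197, 42).  Check: 197²=38809, 22·42²=38808, difference 1.
k=2:  x_2 = 197·197+22·42·42 = 77617,  y_2 = 197·42+42·197 = 16548
k=3:  x_3 = 197·77617+22·42·16548 = 30580901,  y_3 = 197·16548+42·77617 = 6519870
k=4:  x_4 = 197·30580901+22·42·6519870 = 12048797377,  y_4 = 197·6519870+42·30580901 = 2568812232
k=5:  x_5 = 197·12048797377+22·42·2568812232 = 4747195585637,  y_5 = 197·2568812232+42·12048797377 = 1012105499538

197 42
77617 16548
30580901 6519870
12048797377 2568812232
4747195585637 1012105499538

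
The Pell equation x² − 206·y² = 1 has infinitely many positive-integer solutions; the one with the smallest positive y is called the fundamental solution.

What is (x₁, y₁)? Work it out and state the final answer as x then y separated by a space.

[14; 2,1,5,14,5,1,2,28] for √206; ℓ=8 ⇒ convergent index 7
step 0: (14, 1)  from 14·(1,0) + (0,1)
…
step 6: (20998, 1463)  from 1·(17539,1222) + (3459,241)
step 7: (59535, 4148)  from 2·(20998,1463) + (17539,1222)
(x₁, y₁) = (59535, 4148);  59535² − 206·4148² = 1 ✓

59535 4148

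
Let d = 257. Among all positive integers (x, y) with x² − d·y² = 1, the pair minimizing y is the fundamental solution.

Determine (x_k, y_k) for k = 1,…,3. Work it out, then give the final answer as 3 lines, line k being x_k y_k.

513 32
526337 32832
540021249 33685600

√257 = [16; 32, …], period ℓ=1 (odd) → k=1
i=0: a=16 ⇒ p=16, q=1
i=1: a=32 ⇒ p=513, q=32
→ (513, 32).  Check: 513²=263169, 257·32²=263168, difference 1.
k=2:  x_2 = 513·513+257·32·32 = 526337,  y_2 = 513·32+32·513 = 32832
k=3:  x_3 = 513·526337+257·32·32832 = 540021249,  y_3 = 513·32832+32·526337 = 33685600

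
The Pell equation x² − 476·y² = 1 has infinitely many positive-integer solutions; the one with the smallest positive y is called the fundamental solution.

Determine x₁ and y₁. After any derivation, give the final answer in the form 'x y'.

28799 1320

√476 = [21; 1,4,2,10,2,4,1,42, …], period ℓ=8 (even) → k=7
step 0: (21, 1)  from 21·(1,0) + (0,1)
step 1: (22, 1)  from 1·(21,1) + (1,0)
…
step 3: (240, 11)  from 2·(109,5) + (22,1)
step 4: (2509, 115)  from 10·(240,11) + (109,5)
…
step 6: (23541, 1079)  from 4·(5258,241) + (2509,115)
step 7: (28799, 1320)  from 1·(23541,1079) + (5258,241)
fundamental: x₁=28799, y₁=1320  (since 829382401 − 476·1742400 = 1)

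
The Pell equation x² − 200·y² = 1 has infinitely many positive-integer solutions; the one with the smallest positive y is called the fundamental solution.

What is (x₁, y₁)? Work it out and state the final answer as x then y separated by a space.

√200 → a₀=14, period (7,28); ℓ=2 even so k=1
a_0=14:  p_0=14·1+0=14,  q_0=14·0+1=1
a_1=7:  p_1=7·14+1=99,  q_1=7·1+0=7
(x₁, y₁) = (99, 7);  99² − 200·7² = 1 ✓

99 7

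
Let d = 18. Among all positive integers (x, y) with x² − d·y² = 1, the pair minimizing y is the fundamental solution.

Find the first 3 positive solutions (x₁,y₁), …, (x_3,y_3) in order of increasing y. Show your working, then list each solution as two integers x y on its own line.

17 4
577 136
19601 4620

√18 → a₀=4, period (4,8); ℓ=2 even so k=1
i=0: a=4 ⇒ p=4, q=1
i=1: a=4 ⇒ p=17, q=4
(x₁, y₁) = (17, 4);  17² − 18·4² = 1 ✓
(17+4√18)^2 = 577 + 136√18
(17+4√18)^3 = 19601 + 4620√18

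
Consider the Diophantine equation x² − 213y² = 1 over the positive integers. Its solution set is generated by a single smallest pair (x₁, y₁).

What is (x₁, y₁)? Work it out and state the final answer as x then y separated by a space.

√213 = [14; 1,1,2,6,1,8,1,6,2,1,1,28, …], period ℓ=12 (even) → k=11
a_0=14:  p_0=14·1+0=14,  q_0=14·0+1=1
…
a_2=1:  p_2=1·15+14=29,  q_2=1·1+1=2
…
a_10=1:  p_10=1·78825+36749=115574,  q_10=1·5401+2518=7919
a_11=1:  p_11=1·115574+78825=194399,  q_11=1·7919+5401=13320
→ (194399, 13320).  Check: 194399²=37790971201, 213·13320²=37790971200, difference 1.

194399 13320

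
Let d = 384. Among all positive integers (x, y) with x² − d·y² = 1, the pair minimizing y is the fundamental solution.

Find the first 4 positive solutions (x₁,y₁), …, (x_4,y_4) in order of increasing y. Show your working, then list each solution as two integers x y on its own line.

√384 = [19; 1,1,2,9,2,1,1,38, …], period ℓ=8 (even) → k=7
i=0: a=19 ⇒ p=19, q=1
…
i=2: a=1 ⇒ p=39, q=2
i=3: a=2 ⇒ p=98, q=5
i=4: a=9 ⇒ p=921, q=47
i=5: a=2 ⇒ p=1940, q=99
i=6: a=1 ⇒ p=2861, q=146
i=7: a=1 ⇒ p=4801, q=245
(x₁, y₁) = (4801, 245);  4801² − 384·245² = 1 ✓
(x_2, y_2) = (4801·4801 + 384·245·245, 4801·245 + 245·4801) = (46099201, 2352490)
(x_3, y_3) = (4801·46099201 + 384·245·2352490, 4801·2352490 + 245·46099201) = (442644523201, 22588608735)
(x_4, y_4) = (4801·442644523201 + 384·245·22588608735, 4801·22588608735 + 245·442644523201) = (4250272665676801, 216895818720980)

4801 245
46099201 2352490
442644523201 22588608735
4250272665676801 216895818720980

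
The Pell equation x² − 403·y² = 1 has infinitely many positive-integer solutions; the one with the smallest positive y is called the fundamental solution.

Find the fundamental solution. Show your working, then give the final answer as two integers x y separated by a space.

√403 → a₀=20, period (13,2,1,3,1,3,1,2,13,40); ℓ=10 even so k=9
step 0: (20, 1)  from 20·(1,0) + (0,1)
…
step 4: (2951, 147)  from 3·(803,40) + (542,27)
…
step 8: (50147, 2498)  from 2·(17967,895) + (14213,708)
step 9: (669878, 33369)  from 13·(50147,2498) + (17967,895)
→ (669878, 33369).  Check: 669878²=448736534884, 403·33369²=448736534883, difference 1.

669878 33369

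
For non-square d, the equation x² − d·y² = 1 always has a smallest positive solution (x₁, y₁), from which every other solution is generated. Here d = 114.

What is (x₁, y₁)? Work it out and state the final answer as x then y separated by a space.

1025 96

d=114: √d = [10; 1,2,10,2,1,20] (ℓ=6, even), read p_5/q_5
k=0  a_k=10  p_k/q_k = 10/1
…
k=2  a_k=2  p_k/q_k = 32/3
…
k=4  a_k=2  p_k/q_k = 694/65
k=5  a_k=1  p_k/q_k = 1025/96
(x₁, y₁) = (1025, 96);  1025² − 114·96² = 1 ✓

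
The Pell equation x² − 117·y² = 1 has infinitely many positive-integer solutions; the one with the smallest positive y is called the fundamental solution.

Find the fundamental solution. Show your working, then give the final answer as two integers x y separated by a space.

649 60

[10; 1,4,2,4,1,20] for √117; ℓ=6 ⇒ convergent index 5
i=0: a=10 ⇒ p=10, q=1
…
i=2: a=4 ⇒ p=54, q=5
i=3: a=2 ⇒ p=119, q=11
i=4: a=4 ⇒ p=530, q=49
i=5: a=1 ⇒ p=649, q=60
(x₁, y₁) = (649, 60);  649² − 117·60² = 1 ✓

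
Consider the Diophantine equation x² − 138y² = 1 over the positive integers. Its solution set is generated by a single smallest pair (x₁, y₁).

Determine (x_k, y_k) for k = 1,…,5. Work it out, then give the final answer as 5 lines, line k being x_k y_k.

47 4
4417 376
415151 35340
39019777 3321584
3667443887 312193556

√138 → a₀=11, period (1,2,1,22); ℓ=4 even so k=3
k=0  a_k=11  p_k/q_k = 11/1
k=1  a_k=1  p_k/q_k = 12/1
k=2  a_k=2  p_k/q_k = 35/3
k=3  a_k=1  p_k/q_k = 47/4
fundamental: x₁=47, y₁=4  (since 2209 − 138·16 = 1)
k=2:  x_2 = 47·47+138·4·4 = 4417,  y_2 = 47·4+4·47 = 376
k=3:  x_3 = 47·4417+138·4·376 = 415151,  y_3 = 47·376+4·4417 = 35340
k=4:  x_4 = 47·415151+138·4·35340 = 39019777,  y_4 = 47·35340+4·415151 = 3321584
k=5:  x_5 = 47·39019777+138·4·3321584 = 3667443887,  y_5 = 47·3321584+4·39019777 = 312193556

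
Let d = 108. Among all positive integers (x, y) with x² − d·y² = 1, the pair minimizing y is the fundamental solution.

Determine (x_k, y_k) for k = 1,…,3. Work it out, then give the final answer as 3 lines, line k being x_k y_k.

√108 = [10; 2,1,1,4,1,1,2,20, …], period ℓ=8 (even) → k=7
step 0: (10, 1)  from 10·(1,0) + (0,1)
…
step 4: (239, 23)  from 4·(52,5) + (31,3)
step 5: (291, 28)  from 1·(239,23) + (52,5)
step 6: (530, 51)  from 1·(291,28) + (239,23)
step 7: (1351, 130)  from 2·(530,51) + (291,28)
→ (1351, 130).  Check: 1351²=1825201, 108·130²=1825200, difference 1.
k=2:  x_2 = 1351·1351+108·130·130 = 3650401,  y_2 = 1351·130+130·1351 = 351260
k=3:  x_3 = 1351·3650401+108·130·351260 = 9863382151,  y_3 = 1351·351260+130·3650401 = 949104390

1351 130
3650401 351260
9863382151 949104390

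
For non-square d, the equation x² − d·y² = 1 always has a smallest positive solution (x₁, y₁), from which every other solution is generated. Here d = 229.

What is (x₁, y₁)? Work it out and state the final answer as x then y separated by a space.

5848201 386460

[15; 7,1,1,7,30] for √229; ℓ=5 ⇒ convergent index 9
step 0: (15, 1)  from 15·(1,0) + (0,1)
step 1: (106, 7)  from 7·(15,1) + (1,0)
…
step 4: (1710, 113)  from 7·(227,15) + (121,8)
…
step 7: (413926, 27353)  from 1·(362399,23948) + (51527,3405)
step 8: (776325, 51301)  from 1·(413926,27353) + (362399,23948)
step 9: (5848201, 386460)  from 7·(776325,51301) + (413926,27353)
→ (5848201, 386460).  Check: 5848201²=34201454936401, 229·386460²=34201454936400, difference 1.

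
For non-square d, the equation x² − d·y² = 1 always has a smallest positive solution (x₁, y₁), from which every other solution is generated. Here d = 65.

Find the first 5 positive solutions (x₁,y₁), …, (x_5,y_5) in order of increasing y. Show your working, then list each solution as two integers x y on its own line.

d=65: √d = [8; 16] (ℓ=1, odd), read p_1/q_1
a_0=8:  p_0=8·1+0=8,  q_0=8·0+1=1
a_1=16:  p_1=16·8+1=129,  q_1=16·1+0=16
fundamental: x₁=129, y₁=16  (since 16641 − 65·256 = 1)
(x_2, y_2) = (129·129 + 65·16·16, 129·16 + 16·129) = (33281, 4128)
(x_3, y_3) = (129·33281 + 65·16·4128, 129·4128 + 16·33281) = (8586369, 1065008)
(x_4, y_4) = (129·8586369 + 65·16·1065008, 129·1065008 + 16·8586369) = (2215249921, 274767936)
(x_5, y_5) = (129·2215249921 + 65·16·274767936, 129·274767936 + 16·2215249921) = (571525893249, 70889062480)

129 16
33281 4128
8586369 1065008
2215249921 274767936
571525893249 70889062480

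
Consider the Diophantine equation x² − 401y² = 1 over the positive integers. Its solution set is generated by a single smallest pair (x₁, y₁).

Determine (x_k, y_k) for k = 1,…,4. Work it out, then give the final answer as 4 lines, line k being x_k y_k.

d=401: √d = [20; 40] (ℓ=1, odd), read p_1/q_1
a_0=20:  p_0=20·1+0=20,  q_0=20·0+1=1
a_1=40:  p_1=40·20+1=801,  q_1=40·1+0=40
fundamental: x₁=801, y₁=40  (since 641601 − 401·1600 = 1)
(x_2, y_2) = (801·801 + 401·40·40, 801·40 + 40·801) = (1283201, 64080)
(x_3, y_3) = (801·1283201 + 401·40·64080, 801·64080 + 40·1283201) = (2055687201, 102656120)
(x_4, y_4) = (801·2055687201 + 401·40·102656120, 801·102656120 + 40·2055687201) = (3293209612801, 164455040160)

801 40
1283201 64080
2055687201 102656120
3293209612801 164455040160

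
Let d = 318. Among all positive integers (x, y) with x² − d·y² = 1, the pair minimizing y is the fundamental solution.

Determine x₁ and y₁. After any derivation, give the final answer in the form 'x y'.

√318 → a₀=17, period (1,4,1,34); ℓ=4 even so k=3
i=0: a=17 ⇒ p=17, q=1
i=1: a=1 ⇒ p=18, q=1
i=2: a=4 ⇒ p=89, q=5
i=3: a=1 ⇒ p=107, q=6
→ (107, 6).  Check: 107²=11449, 318·6²=11448, difference 1.

107 6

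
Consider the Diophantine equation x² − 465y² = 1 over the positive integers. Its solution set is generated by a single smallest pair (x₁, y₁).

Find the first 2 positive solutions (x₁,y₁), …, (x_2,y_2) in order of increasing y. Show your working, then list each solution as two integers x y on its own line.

d=465: √d = [21; 1,1,3,2,2,2,3,1,1,42] (ℓ=10, even), read p_9/q_9
step 0: (21, 1)  from 21·(1,0) + (0,1)
…
step 3: (151, 7)  from 3·(43,2) + (22,1)
…
step 8: (8949, 415)  from 1·(6922,321) + (2027,94)
step 9: (15871, 736)  from 1·(8949,415) + (6922,321)
(x₁, y₁) = (15871, 736);  15871² − 465·736² = 1 ✓
k=2:  x_2 = 15871·15871+465·736·736 = 503777281,  y_2 = 15871·736+736·15871 = 23362112

15871 736
503777281 23362112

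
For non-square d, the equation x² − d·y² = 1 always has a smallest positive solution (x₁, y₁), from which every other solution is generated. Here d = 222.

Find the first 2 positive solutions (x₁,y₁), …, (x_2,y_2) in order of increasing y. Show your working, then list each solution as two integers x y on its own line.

149 10
44401 2980

[14; 1,8,1,28] for √222; ℓ=4 ⇒ convergent index 3
i=0: a=14 ⇒ p=14, q=1
i=1: a=1 ⇒ p=15, q=1
i=2: a=8 ⇒ p=134, q=9
i=3: a=1 ⇒ p=149, q=10
(x₁, y₁) = (149, 10);  149² − 222·10² = 1 ✓
n=2: (149,10)∘(149,10) = (149·149+222·10·10, 149·10+10·149) = (44401,2980)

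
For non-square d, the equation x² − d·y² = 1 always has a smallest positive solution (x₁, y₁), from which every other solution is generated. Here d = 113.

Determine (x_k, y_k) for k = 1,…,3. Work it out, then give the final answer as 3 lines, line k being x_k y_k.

1204353 113296
2900932297217 272896754976
6987493029899166849 657328051091107760

d=113: √d = [10; 1,1,1,2,2,1,1,1,20] (ℓ=9, odd), read p_17/q_17
step 0: (10, 1)  from 10·(1,0) + (0,1)
…
step 2: (21, 2)  from 1·(11,1) + (10,1)
step 3: (32, 3)  from 1·(21,2) + (11,1)
…
step 8: (776, 73)  from 1·(489,46) + (287,27)
step 9: (16009, 1506)  from 20·(776,73) + (489,46)
…
step 16: (758918, 71393)  from 1·(445435,41903) + (313483,29490)
step 17: (1204353, 113296)  from 1·(758918,71393) + (445435,41903)
→ (1204353, 113296).  Check: 1204353²=1450466148609, 113·113296²=1450466148608, difference 1.
k=2:  x_2 = 1204353·1204353+113·113296·113296 = 2900932297217,  y_2 = 1204353·113296+113296·1204353 = 272896754976
k=3:  x_3 = 1204353·2900932297217+113·113296·272896754976 = 6987493029899166849,  y_3 = 1204353·272896754976+113296·2900932297217 = 657328051091107760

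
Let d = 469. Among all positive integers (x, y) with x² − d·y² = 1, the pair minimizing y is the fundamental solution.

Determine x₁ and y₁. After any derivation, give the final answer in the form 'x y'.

137215 6336

d=469: √d = [21; 1,1,1,10,6,10,1,1,1,42] (ℓ=10, even), read p_9/q_9
i=0: a=21 ⇒ p=21, q=1
i=1: a=1 ⇒ p=22, q=1
…
i=4: a=10 ⇒ p=693, q=32
…
i=6: a=10 ⇒ p=42923, q=1982
i=7: a=1 ⇒ p=47146, q=2177
i=8: a=1 ⇒ p=90069, q=4159
i=9: a=1 ⇒ p=137215, q=6336
(x₁, y₁) = (137215, 6336);  137215² − 469·6336² = 1 ✓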